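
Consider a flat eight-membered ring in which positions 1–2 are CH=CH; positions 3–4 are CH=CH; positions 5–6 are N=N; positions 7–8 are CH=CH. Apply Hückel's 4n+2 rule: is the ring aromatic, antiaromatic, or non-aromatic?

All ring atoms are sp² and supply a p orbital to the ring (each doubly-bonded ring atom is sp² with one p-orbital electron; the doubly-bonded nitrogens are pyridine-type — their lone pairs lie in the ring plane, leaving one electron in the p orbital); the conjugation is uninterrupted.
Tallying contributions gives 4 × 2 = 8 from the 4 double-bond units.
With 8 = 4·2 π electrons, Hückel's rule classifies the planar ring as antiaromatic.

Antiaromatic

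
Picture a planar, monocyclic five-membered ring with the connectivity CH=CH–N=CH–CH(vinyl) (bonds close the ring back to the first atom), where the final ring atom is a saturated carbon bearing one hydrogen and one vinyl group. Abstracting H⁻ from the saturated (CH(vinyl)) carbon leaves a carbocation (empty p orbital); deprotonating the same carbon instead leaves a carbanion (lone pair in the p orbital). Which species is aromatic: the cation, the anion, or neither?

In either ion the ring is fully conjugated: every atom, including the new sp² carbon, supplies a p orbital.
Cation: 2 × 2 + 0 = 4 π electrons → 4(1), antiaromatic.
Anion: 2 × 2 + 2 = 6 π electrons → 4(1)+2, aromatic.

The anion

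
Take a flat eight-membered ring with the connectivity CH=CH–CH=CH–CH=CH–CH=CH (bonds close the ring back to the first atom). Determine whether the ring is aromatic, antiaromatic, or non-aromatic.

Antiaromatic

Every ring atom contributes a p orbital perpendicular to the ring (the double-bond atoms are sp², each contributing one p electron), so the π system is cyclic and fully conjugated.
Adding the contributions, 4 × 2 = 8 from the 4 double-bond units.
With 8 = 4·2 π electrons, Hückel's rule classifies the planar ring as antiaromatic.
(This ring is cyclooctatetraene.)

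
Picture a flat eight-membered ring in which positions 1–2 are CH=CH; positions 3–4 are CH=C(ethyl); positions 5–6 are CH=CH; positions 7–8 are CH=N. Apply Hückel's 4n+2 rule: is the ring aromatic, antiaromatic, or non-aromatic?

Antiaromatic

All ring atoms are sp² and supply a p orbital to the ring (every atom in a ring double bond is sp² and brings one electron to the p orbital; each sp² =N– keeps its lone pair in-plane and puts one electron into the π system); the conjugation is uninterrupted.
Tallying contributions gives 4 × 2 = 8 from the 4 double-bond units.
8 = 4(2); a planar, fully conjugated 4n system is antiaromatic.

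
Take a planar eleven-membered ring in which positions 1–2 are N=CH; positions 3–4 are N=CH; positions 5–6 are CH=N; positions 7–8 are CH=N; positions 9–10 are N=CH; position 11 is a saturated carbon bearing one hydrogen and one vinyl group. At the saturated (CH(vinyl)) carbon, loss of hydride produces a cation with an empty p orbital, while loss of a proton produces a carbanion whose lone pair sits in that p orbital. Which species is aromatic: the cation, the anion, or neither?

In either ion the ring is fully conjugated: every atom, including the new sp² carbon, supplies a p orbital.
Cation: 5 × 2 + 0 = 10 π electrons → 4(2)+2, aromatic.
Anion: 5 × 2 + 2 = 12 π electrons → 4(3), antiaromatic.

The cation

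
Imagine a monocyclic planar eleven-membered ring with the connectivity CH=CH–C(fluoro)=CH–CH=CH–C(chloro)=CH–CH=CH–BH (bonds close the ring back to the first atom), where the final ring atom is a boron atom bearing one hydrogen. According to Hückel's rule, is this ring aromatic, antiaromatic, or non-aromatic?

All ring atoms are sp² and supply a p orbital to the ring (every atom in a ring double bond is sp² and brings one electron to the p orbital; the boron has an empty p orbital); the conjugation is uninterrupted.
Adding the contributions, 5 × 2 = 10 from the double-bond units + 0 from the BH atom = 10.
That gives a 4n+2 count (10, n = 2).

Aromatic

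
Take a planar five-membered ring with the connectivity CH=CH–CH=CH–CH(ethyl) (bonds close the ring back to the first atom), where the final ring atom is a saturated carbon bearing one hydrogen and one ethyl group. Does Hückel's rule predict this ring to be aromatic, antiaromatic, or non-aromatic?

Non-aromatic

At the CH(ethyl) position, that saturated carbon is sp³ and has no p orbital in the ring π system; the ring's p-orbital overlap is broken there.
A ring that is not fully conjugated cannot be aromatic or antiaromatic regardless of its π-electron count.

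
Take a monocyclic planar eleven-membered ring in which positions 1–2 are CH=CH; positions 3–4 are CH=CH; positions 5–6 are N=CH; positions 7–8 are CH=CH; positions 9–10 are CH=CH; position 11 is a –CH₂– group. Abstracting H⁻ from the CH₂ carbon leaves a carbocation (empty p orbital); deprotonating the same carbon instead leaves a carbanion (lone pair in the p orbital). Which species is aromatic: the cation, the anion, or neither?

The cation

In either ion the ring is fully conjugated: every atom, including the new sp² carbon, supplies a p orbital.
Cation: 5 × 2 + 0 = 10 π electrons → 4(2)+2, aromatic.
Anion: 5 × 2 + 2 = 12 π electrons → 4(3), antiaromatic.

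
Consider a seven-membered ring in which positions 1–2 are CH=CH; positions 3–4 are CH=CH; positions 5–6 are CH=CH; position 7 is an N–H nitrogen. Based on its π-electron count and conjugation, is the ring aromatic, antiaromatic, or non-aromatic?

Antiaromatic

Check conjugation: each doubly-bonded ring atom is sp² with one p-orbital electron; the pyrrole-type nitrogen donates its lone pair from the p orbital — every position has a p orbital, so the cyclic π system is continuous.
Adding the contributions, 3 × 2 = 6 from the double-bond units + 2 from the NH atom = 8.
8 is a 4n count (n = 2), so the planar conjugated ring is antiaromatic.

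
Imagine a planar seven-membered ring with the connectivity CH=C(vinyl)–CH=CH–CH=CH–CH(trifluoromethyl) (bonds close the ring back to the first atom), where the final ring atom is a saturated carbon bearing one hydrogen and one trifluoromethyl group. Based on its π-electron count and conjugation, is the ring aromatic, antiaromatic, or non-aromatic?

Non-aromatic

At the CH(trifluoromethyl) position, that saturated carbon is sp³ and has no p orbital in the ring π system; the ring's p-orbital overlap is broken there.
A ring that is not fully conjugated cannot be aromatic or antiaromatic regardless of its π-electron count.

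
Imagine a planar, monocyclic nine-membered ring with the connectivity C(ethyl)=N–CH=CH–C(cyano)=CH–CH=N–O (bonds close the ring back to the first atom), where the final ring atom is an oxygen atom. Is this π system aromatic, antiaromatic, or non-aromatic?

All ring atoms are sp² and supply a p orbital to the ring (the double-bond atoms are sp², each contributing one p electron; the doubly-bonded nitrogens are pyridine-type — their lone pairs lie in the ring plane, leaving one electron in the p orbital; the oxygen donates one lone pair from its p orbital); the conjugation is uninterrupted.
Tallying contributions gives 4 × 2 = 8 from the double-bond units + 2 from the O atom = 10.
With 10 π electrons (n = 2), the Hückel 4n+2 condition holds.

Aromatic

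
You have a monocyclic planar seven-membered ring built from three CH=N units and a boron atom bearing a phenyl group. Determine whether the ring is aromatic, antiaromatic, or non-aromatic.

Aromatic

The p orbitals form a continuous loop: every atom in a ring double bond is sp² and brings one electron to the p orbital; each sp² =N– keeps its lone pair in-plane and puts one electron into the π system; the boron has an empty p orbital. The ring is fully conjugated.
π-electron count: 3 × 2 = 6 from the double-bond units + 0 from the B(phenyl) atom = 6.
Since 6 = 4·1 + 2, the ring meets the 4n+2 criterion.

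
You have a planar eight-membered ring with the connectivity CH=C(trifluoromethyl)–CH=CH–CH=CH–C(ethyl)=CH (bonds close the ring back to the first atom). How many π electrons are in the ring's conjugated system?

8

Every ring atom contributes a p orbital perpendicular to the ring (every atom in a ring double bond is sp² and brings one electron to the p orbital), so the π system is cyclic and fully conjugated.
Counting π electrons: 4 × 2 = 8 from the 4 double-bond units.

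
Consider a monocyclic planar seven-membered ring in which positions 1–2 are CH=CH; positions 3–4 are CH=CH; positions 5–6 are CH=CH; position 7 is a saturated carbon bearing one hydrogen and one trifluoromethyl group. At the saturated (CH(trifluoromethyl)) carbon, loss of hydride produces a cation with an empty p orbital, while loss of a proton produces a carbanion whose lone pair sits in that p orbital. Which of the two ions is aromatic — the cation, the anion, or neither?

The cation

Once that carbon is sp², every ring atom has a p orbital and both ions are fully conjugated.
Cation: 3 × 2 + 0 = 6 π electrons → 4(1)+2, aromatic.
Anion: 3 × 2 + 2 = 8 π electrons → 4(2), antiaromatic.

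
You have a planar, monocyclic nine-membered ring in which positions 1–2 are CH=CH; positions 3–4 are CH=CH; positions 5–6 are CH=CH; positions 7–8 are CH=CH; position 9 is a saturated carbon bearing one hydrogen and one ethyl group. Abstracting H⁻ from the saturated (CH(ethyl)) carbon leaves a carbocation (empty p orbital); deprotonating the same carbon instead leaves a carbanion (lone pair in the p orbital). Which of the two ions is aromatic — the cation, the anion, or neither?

The anion

In either ion the ring is fully conjugated: every atom, including the new sp² carbon, supplies a p orbital.
Cation: 4 × 2 + 0 = 8 π electrons → 4(2), antiaromatic.
Anion: 4 × 2 + 2 = 10 π electrons → 4(2)+2, aromatic.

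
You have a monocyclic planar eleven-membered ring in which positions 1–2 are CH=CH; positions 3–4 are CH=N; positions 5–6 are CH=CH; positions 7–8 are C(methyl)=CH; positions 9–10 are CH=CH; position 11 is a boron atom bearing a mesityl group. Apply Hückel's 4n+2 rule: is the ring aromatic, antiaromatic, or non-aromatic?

Check conjugation: the double-bond atoms are sp², each contributing one p electron; the doubly-bonded nitrogens are pyridine-type — their lone pairs lie in the ring plane, leaving one electron in the p orbital; the boron has an empty p orbital — every position has a p orbital, so the cyclic π system is continuous.
Adding the contributions, 5 × 2 = 10 from the double-bond units + 0 from the B(mesityl) atom = 10.
Since 10 = 4·2 + 2, the ring meets the 4n+2 criterion.

Aromatic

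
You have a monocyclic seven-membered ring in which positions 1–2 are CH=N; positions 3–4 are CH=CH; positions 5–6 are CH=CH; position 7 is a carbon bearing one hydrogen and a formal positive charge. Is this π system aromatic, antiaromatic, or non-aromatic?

Aromatic

Check conjugation: the double-bond atoms are sp², each contributing one p electron; the doubly-bonded nitrogens are pyridine-type — their lone pairs lie in the ring plane, leaving one electron in the p orbital; the carbocation has an empty p orbital — every position has a p orbital, so the cyclic π system is continuous.
π-electron count: 3 × 2 = 6 from the double-bond units + 0 from the CH(+) atom = 6.
With 6 π electrons (n = 1), the Hückel 4n+2 condition holds.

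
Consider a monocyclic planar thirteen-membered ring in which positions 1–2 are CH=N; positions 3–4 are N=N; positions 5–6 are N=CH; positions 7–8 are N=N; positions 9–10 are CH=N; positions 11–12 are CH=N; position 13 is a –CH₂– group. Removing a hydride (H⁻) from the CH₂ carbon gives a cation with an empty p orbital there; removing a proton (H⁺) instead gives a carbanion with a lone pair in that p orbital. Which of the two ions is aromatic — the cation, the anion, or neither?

The anion

In either ion the ring is fully conjugated: every atom, including the new sp² carbon, supplies a p orbital.
Cation: 6 × 2 + 0 = 12 π electrons → 4(3), antiaromatic.
Anion: 6 × 2 + 2 = 14 π electrons → 4(3)+2, aromatic.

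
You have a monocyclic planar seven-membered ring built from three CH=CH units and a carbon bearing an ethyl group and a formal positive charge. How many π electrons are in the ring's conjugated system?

Every ring atom contributes a p orbital perpendicular to the ring (every atom in a ring double bond is sp² and brings one electron to the p orbital; the carbocation has an empty p orbital), so the π system is cyclic and fully conjugated.
Counting π electrons: 3 × 2 = 6 from the double-bond units + 0 from the C(ethyl)(+) atom = 6.

6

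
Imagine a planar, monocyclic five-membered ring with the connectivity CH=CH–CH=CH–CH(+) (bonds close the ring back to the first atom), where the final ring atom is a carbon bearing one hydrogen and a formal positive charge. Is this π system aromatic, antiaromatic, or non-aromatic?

Antiaromatic

The p orbitals form a continuous loop: each doubly-bonded ring atom is sp² with one p-orbital electron; the carbocation has an empty p orbital. The ring is fully conjugated.
Adding the contributions, 2 × 2 = 4 from the double-bond units + 0 from the CH(+) atom = 4.
With 4 = 4·1 π electrons, Hückel's rule classifies the planar ring as antiaromatic.
(This ring is the cyclopentadienyl cation.)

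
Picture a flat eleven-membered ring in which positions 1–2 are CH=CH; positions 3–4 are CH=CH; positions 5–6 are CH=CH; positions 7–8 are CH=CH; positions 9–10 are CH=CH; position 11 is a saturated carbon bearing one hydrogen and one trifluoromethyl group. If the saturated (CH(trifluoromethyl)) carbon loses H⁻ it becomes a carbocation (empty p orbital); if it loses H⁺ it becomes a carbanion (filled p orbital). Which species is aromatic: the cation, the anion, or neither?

The cation

In both ions every ring atom is sp² and contributes a p orbital, so both rings are fully conjugated.
Cation: 5 × 2 + 0 = 10 π electrons → 4(2)+2, aromatic.
Anion: 5 × 2 + 2 = 12 π electrons → 4(3), antiaromatic.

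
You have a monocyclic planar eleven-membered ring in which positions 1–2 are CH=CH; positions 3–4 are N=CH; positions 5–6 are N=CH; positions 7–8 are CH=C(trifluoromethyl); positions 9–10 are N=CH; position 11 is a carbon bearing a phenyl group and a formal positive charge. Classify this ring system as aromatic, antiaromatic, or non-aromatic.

Check conjugation: the double-bond atoms are sp², each contributing one p electron; each sp² =N– keeps its lone pair in-plane and puts one electron into the π system; the carbocation has an empty p orbital — every position has a p orbital, so the cyclic π system is continuous.
Tallying contributions gives 5 × 2 = 10 from the double-bond units + 0 from the C(phenyl)(+) atom = 10.
10 = 4(2) + 2, which satisfies Hückel's 4n+2 rule.

Aromatic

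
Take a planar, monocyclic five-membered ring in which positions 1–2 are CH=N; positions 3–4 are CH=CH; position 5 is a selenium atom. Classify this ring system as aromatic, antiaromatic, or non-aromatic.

All ring atoms are sp² and supply a p orbital to the ring (the double-bond atoms are sp², each contributing one p electron; each =N– nitrogen is pyridine-type (lone pair in the sp² plane, one electron in the p orbital); the selenium donates one lone pair from its p orbital); the conjugation is uninterrupted.
Adding the contributions, 2 × 2 = 4 from the double-bond units + 2 from the Se atom = 6.
That gives a 4n+2 count (6, n = 1).

Aromatic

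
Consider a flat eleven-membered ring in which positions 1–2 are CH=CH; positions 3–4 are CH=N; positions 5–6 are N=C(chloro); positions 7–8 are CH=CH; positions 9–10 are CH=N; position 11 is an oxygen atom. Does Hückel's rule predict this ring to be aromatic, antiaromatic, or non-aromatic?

The p orbitals form a continuous loop: every atom in a ring double bond is sp² and brings one electron to the p orbital; the doubly-bonded nitrogens are pyridine-type — their lone pairs lie in the ring plane, leaving one electron in the p orbital; the oxygen donates one lone pair from its p orbital. The ring is fully conjugated.
π-electron count: 5 × 2 = 10 from the double-bond units + 2 from the O atom = 12.
A 4n π count (12, n = 3) in a planar conjugated ring means antiaromatic.

Antiaromatic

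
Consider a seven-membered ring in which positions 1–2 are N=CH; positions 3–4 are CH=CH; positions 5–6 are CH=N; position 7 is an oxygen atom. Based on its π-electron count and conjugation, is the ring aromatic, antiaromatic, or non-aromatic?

Antiaromatic

Every ring atom contributes a p orbital perpendicular to the ring (every atom in a ring double bond is sp² and brings one electron to the p orbital; each sp² =N– keeps its lone pair in-plane and puts one electron into the π system; the oxygen donates one lone pair from its p orbital), so the π system is cyclic and fully conjugated.
Adding the contributions, 3 × 2 = 6 from the double-bond units + 2 from the O atom = 8.
8 is a 4n count (n = 2), so the planar conjugated ring is antiaromatic.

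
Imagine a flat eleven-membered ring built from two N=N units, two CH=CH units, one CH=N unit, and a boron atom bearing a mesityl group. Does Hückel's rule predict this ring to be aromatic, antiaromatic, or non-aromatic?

Aromatic

Check conjugation: the double-bond atoms are sp², each contributing one p electron; each sp² =N– keeps its lone pair in-plane and puts one electron into the π system; the boron has an empty p orbital — every position has a p orbital, so the cyclic π system is continuous.
Counting π electrons: 5 × 2 = 10 from the double-bond units + 0 from the B(mesityl) atom = 10.
10 = 4(2) + 2, which satisfies Hückel's 4n+2 rule.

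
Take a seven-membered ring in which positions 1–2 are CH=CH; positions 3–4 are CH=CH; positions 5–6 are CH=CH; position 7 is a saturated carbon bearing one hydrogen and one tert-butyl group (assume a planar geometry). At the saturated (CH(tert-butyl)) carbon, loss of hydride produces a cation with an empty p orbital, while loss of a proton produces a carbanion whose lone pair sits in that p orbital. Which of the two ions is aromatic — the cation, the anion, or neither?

The cation

Both ions have a continuous loop of p orbitals — each ring atom is sp².
Cation: 3 × 2 + 0 = 6 π electrons → 4(1)+2, aromatic.
Anion: 3 × 2 + 2 = 8 π electrons → 4(2), antiaromatic.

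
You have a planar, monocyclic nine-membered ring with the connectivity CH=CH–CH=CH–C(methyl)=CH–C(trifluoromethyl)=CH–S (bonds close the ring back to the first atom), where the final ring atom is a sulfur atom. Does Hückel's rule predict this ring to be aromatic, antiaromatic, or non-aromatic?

The p orbitals form a continuous loop: the double-bond atoms are sp², each contributing one p electron; the sulfur donates one lone pair from its p orbital. The ring is fully conjugated.
Tallying contributions gives 4 × 2 = 8 from the double-bond units + 2 from the S atom = 10.
That gives a 4n+2 count (10, n = 2).

Aromatic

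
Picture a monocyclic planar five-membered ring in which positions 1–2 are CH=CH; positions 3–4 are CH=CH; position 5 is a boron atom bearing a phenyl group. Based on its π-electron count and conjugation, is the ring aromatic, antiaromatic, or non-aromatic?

Check conjugation: each doubly-bonded ring atom is sp² with one p-orbital electron; the boron has an empty p orbital — every position has a p orbital, so the cyclic π system is continuous.
Adding the contributions, 2 × 2 = 4 from the double-bond units + 0 from the B(phenyl) atom = 4.
4 is a 4n count (n = 1), so the planar conjugated ring is antiaromatic.

Antiaromatic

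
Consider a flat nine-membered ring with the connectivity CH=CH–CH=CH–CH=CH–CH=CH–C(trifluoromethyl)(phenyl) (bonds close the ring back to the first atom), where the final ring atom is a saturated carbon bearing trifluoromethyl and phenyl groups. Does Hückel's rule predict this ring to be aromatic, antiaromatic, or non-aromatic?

Non-aromatic

The C(trifluoromethyl)(phenyl) carbon is saturated: that saturated carbon is sp³ and has no p orbital in the ring π system. Conjugation is not continuous around the ring.
Broken conjugation rules out both aromaticity and antiaromaticity.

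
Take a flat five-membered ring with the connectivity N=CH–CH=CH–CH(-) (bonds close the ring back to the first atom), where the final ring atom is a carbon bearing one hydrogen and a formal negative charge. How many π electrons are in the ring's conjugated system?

6

Check conjugation: each doubly-bonded ring atom is sp² with one p-orbital electron; each =N– nitrogen is pyridine-type (lone pair in the sp² plane, one electron in the p orbital); the carbanion's lone pair occupies the p orbital — every position has a p orbital, so the cyclic π system is continuous.
π-electron count: 2 × 2 = 4 from the double-bond units + 2 from the CH(-) atom = 6.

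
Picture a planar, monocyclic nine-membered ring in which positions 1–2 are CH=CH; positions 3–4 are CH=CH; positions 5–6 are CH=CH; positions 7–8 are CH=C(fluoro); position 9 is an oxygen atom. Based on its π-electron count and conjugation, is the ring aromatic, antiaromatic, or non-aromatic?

Aromatic

The p orbitals form a continuous loop: each doubly-bonded ring atom is sp² with one p-orbital electron; the oxygen donates one lone pair from its p orbital. The ring is fully conjugated.
π-electron count: 4 × 2 = 8 from the double-bond units + 2 from the O atom = 10.
With 10 π electrons (n = 2), the Hückel 4n+2 condition holds.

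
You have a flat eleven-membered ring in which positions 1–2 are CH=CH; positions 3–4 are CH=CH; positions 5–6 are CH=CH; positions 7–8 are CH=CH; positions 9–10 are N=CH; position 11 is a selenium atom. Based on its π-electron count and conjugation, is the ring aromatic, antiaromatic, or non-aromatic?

Antiaromatic

Check conjugation: every atom in a ring double bond is sp² and brings one electron to the p orbital; each =N– nitrogen is pyridine-type (lone pair in the sp² plane, one electron in the p orbital); the selenium donates one lone pair from its p orbital — every position has a p orbital, so the cyclic π system is continuous.
Counting π electrons: 5 × 2 = 10 from the double-bond units + 2 from the Se atom = 12.
A 4n π count (12, n = 3) in a planar conjugated ring means antiaromatic.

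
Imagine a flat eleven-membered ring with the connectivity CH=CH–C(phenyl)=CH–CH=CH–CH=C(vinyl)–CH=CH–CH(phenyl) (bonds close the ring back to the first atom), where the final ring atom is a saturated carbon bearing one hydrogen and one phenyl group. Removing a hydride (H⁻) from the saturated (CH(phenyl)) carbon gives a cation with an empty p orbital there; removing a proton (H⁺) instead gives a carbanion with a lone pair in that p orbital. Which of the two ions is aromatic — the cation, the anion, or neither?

The cation

In either ion the ring is fully conjugated: every atom, including the new sp² carbon, supplies a p orbital.
Cation: 5 × 2 + 0 = 10 π electrons → 4(2)+2, aromatic.
Anion: 5 × 2 + 2 = 12 π electrons → 4(3), antiaromatic.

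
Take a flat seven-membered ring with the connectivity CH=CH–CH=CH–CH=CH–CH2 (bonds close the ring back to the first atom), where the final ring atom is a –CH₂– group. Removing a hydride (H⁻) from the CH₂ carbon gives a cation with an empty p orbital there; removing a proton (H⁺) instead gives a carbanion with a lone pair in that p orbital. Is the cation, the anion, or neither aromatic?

The cation

In both ions every ring atom is sp² and contributes a p orbital, so both rings are fully conjugated.
Cation: 3 × 2 + 0 = 6 π electrons → 4(1)+2, aromatic.
Anion: 3 × 2 + 2 = 8 π electrons → 4(2), antiaromatic.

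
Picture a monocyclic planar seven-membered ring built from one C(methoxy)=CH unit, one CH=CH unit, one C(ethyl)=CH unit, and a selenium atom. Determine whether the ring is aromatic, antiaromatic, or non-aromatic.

The p orbitals form a continuous loop: each doubly-bonded ring atom is sp² with one p-orbital electron; the selenium donates one lone pair from its p orbital. The ring is fully conjugated.
Counting π electrons: 3 × 2 = 6 from the double-bond units + 2 from the Se atom = 8.
8 is a 4n count (n = 2), so the planar conjugated ring is antiaromatic.

Antiaromatic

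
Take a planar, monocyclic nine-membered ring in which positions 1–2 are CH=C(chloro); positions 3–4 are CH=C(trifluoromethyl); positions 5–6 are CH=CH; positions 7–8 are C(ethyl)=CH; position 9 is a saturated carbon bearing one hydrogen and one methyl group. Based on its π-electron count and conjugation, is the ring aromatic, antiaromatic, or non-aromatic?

Because that saturated carbon is sp³ and has no p orbital in the ring π system at the CH(methyl) position, the π system cannot extend all the way around the ring.
Hückel's rule only applies to fully conjugated rings, so this one is simply non-aromatic.

Non-aromatic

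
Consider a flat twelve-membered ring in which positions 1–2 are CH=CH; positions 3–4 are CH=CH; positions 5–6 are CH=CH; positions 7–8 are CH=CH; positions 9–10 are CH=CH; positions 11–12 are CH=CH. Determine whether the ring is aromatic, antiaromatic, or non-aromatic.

Check conjugation: each doubly-bonded ring atom is sp² with one p-orbital electron — every position has a p orbital, so the cyclic π system is continuous.
Adding the contributions, 6 × 2 = 12 from the 6 double-bond units.
12 is a 4n count (n = 3), so the planar conjugated ring is antiaromatic.

Antiaromatic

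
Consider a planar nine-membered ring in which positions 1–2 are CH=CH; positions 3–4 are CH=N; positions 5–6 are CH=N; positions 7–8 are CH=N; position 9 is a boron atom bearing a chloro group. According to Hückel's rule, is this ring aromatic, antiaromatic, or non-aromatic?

All ring atoms are sp² and supply a p orbital to the ring (the double-bond atoms are sp², each contributing one p electron; each =N– nitrogen is pyridine-type (lone pair in the sp² plane, one electron in the p orbital); the boron has an empty p orbital); the conjugation is uninterrupted.
Tallying contributions gives 4 × 2 = 8 from the double-bond units + 0 from the B(chloro) atom = 8.
A 4n π count (8, n = 2) in a planar conjugated ring means antiaromatic.

Antiaromatic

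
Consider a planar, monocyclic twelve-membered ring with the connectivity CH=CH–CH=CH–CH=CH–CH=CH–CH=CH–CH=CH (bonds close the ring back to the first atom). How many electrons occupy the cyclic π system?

12

Check conjugation: every atom in a ring double bond is sp² and brings one electron to the p orbital — every position has a p orbital, so the cyclic π system is continuous.
π-electron count: 6 × 2 = 12 from the 6 double-bond units.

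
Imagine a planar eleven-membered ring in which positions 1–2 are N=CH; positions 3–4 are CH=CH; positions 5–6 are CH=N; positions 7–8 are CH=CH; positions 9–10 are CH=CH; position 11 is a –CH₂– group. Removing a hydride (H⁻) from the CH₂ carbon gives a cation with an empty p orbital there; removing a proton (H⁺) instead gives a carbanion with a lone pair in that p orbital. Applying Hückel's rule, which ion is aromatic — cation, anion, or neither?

The cation

Once that carbon is sp², every ring atom has a p orbital and both ions are fully conjugated.
Cation: 5 × 2 + 0 = 10 π electrons → 4(2)+2, aromatic.
Anion: 5 × 2 + 2 = 12 π electrons → 4(3), antiaromatic.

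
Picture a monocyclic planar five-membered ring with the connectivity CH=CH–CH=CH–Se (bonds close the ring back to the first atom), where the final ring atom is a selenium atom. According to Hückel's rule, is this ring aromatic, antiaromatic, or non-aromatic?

Every ring atom contributes a p orbital perpendicular to the ring (each doubly-bonded ring atom is sp² with one p-orbital electron; the selenium donates one lone pair from its p orbital), so the π system is cyclic and fully conjugated.
Adding the contributions, 2 × 2 = 4 from the double-bond units + 2 from the Se atom = 6.
6 = 4(1) + 2, which satisfies Hückel's 4n+2 rule.
(This ring is selenophene.)

Aromatic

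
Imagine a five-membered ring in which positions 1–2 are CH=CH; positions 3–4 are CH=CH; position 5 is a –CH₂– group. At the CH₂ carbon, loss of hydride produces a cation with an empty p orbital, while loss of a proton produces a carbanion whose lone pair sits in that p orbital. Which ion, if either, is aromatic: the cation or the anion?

The anion

Once that carbon is sp², every ring atom has a p orbital and both ions are fully conjugated.
Cation: 2 × 2 + 0 = 4 π electrons → 4(1), antiaromatic.
Anion: 2 × 2 + 2 = 6 π electrons → 4(1)+2, aromatic.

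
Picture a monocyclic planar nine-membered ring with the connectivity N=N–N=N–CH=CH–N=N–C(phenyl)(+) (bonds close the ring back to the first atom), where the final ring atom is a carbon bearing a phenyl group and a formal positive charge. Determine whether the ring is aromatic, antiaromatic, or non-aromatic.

Antiaromatic

Check conjugation: each doubly-bonded ring atom is sp² with one p-orbital electron; each sp² =N– keeps its lone pair in-plane and puts one electron into the π system; the carbocation has an empty p orbital — every position has a p orbital, so the cyclic π system is continuous.
Tallying contributions gives 4 × 2 = 8 from the double-bond units + 0 from the C(phenyl)(+) atom = 8.
With 8 = 4·2 π electrons, Hückel's rule classifies the planar ring as antiaromatic.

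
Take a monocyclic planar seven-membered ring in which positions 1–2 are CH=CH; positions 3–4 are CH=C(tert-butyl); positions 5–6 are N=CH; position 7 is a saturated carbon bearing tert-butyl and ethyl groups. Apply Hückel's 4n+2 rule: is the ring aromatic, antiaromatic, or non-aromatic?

The C(tert-butyl)(ethyl) carbon is saturated: that saturated carbon is sp³ and has no p orbital in the ring π system. Conjugation is not continuous around the ring.
A ring that is not fully conjugated cannot be aromatic or antiaromatic regardless of its π-electron count.

Non-aromatic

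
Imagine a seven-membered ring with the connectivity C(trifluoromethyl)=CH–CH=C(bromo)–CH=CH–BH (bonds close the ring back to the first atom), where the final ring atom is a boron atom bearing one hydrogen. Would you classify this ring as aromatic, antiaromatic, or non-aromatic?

The p orbitals form a continuous loop: every atom in a ring double bond is sp² and brings one electron to the p orbital; the boron has an empty p orbital. The ring is fully conjugated.
Tallying contributions gives 3 × 2 = 6 from the double-bond units + 0 from the BH atom = 6.
That gives a 4n+2 count (6, n = 1).

Aromatic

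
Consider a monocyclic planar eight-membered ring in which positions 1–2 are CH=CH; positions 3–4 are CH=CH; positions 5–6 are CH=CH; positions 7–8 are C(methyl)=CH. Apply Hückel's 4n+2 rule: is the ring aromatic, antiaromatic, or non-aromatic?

Antiaromatic

Check conjugation: each doubly-bonded ring atom is sp² with one p-orbital electron — every position has a p orbital, so the cyclic π system is continuous.
Counting π electrons: 4 × 2 = 8 from the 4 double-bond units.
8 is a 4n count (n = 2), so the planar conjugated ring is antiaromatic.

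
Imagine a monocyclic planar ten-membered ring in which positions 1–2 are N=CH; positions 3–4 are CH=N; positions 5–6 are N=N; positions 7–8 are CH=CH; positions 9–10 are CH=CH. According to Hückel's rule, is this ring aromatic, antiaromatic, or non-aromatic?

Aromatic

Every ring atom contributes a p orbital perpendicular to the ring (the double-bond atoms are sp², each contributing one p electron; each sp² =N– keeps its lone pair in-plane and puts one electron into the π system), so the π system is cyclic and fully conjugated.
Tallying contributions gives 5 × 2 = 10 from the 5 double-bond units.
With 10 π electrons (n = 2), the Hückel 4n+2 condition holds.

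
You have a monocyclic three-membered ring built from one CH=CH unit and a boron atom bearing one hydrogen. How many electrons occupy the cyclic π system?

Check conjugation: every atom in a ring double bond is sp² and brings one electron to the p orbital; the boron has an empty p orbital — every position has a p orbital, so the cyclic π system is continuous.
Tallying contributions gives 1 × 2 = 2 from the double-bond unit + 0 from the BH atom = 2.

2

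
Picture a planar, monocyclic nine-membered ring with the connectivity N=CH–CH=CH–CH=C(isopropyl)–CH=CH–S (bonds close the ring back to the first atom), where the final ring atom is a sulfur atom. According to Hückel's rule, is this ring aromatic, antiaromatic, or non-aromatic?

Check conjugation: every atom in a ring double bond is sp² and brings one electron to the p orbital; each =N– nitrogen is pyridine-type (lone pair in the sp² plane, one electron in the p orbital); the sulfur donates one lone pair from its p orbital — every position has a p orbital, so the cyclic π system is continuous.
Tallying contributions gives 4 × 2 = 8 from the double-bond units + 2 from the S atom = 10.
With 10 π electrons (n = 2), the Hückel 4n+2 condition holds.

Aromatic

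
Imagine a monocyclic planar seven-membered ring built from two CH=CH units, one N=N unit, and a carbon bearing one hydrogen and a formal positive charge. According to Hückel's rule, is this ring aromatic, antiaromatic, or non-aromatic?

The p orbitals form a continuous loop: the double-bond atoms are sp², each contributing one p electron; the doubly-bonded nitrogens are pyridine-type — their lone pairs lie in the ring plane, leaving one electron in the p orbital; the carbocation has an empty p orbital. The ring is fully conjugated.
Adding the contributions, 3 × 2 = 6 from the double-bond units + 0 from the CH(+) atom = 6.
6 = 4(1) + 2, which satisfies Hückel's 4n+2 rule.

Aromatic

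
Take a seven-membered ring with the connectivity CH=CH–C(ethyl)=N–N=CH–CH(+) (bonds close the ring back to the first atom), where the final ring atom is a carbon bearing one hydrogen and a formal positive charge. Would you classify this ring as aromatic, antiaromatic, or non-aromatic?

Aromatic

Every ring atom contributes a p orbital perpendicular to the ring (the double-bond atoms are sp², each contributing one p electron; each =N– nitrogen is pyridine-type (lone pair in the sp² plane, one electron in the p orbital); the carbocation has an empty p orbital), so the π system is cyclic and fully conjugated.
Counting π electrons: 3 × 2 = 6 from the double-bond units + 0 from the CH(+) atom = 6.
That gives a 4n+2 count (6, n = 1).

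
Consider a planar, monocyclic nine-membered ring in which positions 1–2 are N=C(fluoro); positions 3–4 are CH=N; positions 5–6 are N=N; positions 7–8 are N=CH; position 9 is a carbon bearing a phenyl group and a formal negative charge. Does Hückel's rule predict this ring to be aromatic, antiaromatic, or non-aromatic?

Every ring atom contributes a p orbital perpendicular to the ring (every atom in a ring double bond is sp² and brings one electron to the p orbital; each sp² =N– keeps its lone pair in-plane and puts one electron into the π system; the carbanion's lone pair occupies the p orbital), so the π system is cyclic and fully conjugated.
π-electron count: 4 × 2 = 8 from the double-bond units + 2 from the C(phenyl)(-) atom = 10.
That gives a 4n+2 count (10, n = 2).

Aromatic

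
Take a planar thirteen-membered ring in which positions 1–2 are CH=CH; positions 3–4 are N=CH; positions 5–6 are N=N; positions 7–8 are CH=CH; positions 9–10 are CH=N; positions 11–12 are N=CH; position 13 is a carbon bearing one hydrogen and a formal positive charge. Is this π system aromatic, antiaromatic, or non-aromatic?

Check conjugation: each doubly-bonded ring atom is sp² with one p-orbital electron; each sp² =N– keeps its lone pair in-plane and puts one electron into the π system; the carbocation has an empty p orbital — every position has a p orbital, so the cyclic π system is continuous.
Counting π electrons: 6 × 2 = 12 from the double-bond units + 0 from the CH(+) atom = 12.
A 4n π count (12, n = 3) in a planar conjugated ring means antiaromatic.

Antiaromatic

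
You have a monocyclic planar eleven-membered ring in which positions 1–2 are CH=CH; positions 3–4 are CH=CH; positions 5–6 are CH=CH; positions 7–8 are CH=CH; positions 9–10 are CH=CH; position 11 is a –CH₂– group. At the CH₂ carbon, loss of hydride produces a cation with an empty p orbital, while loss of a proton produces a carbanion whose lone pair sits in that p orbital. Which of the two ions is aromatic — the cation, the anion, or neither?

In both ions every ring atom is sp² and contributes a p orbital, so both rings are fully conjugated.
Cation: 5 × 2 + 0 = 10 π electrons → 4(2)+2, aromatic.
Anion: 5 × 2 + 2 = 12 π electrons → 4(3), antiaromatic.

The cation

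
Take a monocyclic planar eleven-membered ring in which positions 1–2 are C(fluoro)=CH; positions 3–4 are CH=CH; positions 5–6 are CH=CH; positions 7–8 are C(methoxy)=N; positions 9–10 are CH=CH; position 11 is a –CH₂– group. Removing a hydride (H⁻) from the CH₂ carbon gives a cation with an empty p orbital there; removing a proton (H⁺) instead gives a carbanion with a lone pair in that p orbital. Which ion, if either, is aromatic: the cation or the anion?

The cation

In either ion the ring is fully conjugated: every atom, including the new sp² carbon, supplies a p orbital.
Cation: 5 × 2 + 0 = 10 π electrons → 4(2)+2, aromatic.
Anion: 5 × 2 + 2 = 12 π electrons → 4(3), antiaromatic.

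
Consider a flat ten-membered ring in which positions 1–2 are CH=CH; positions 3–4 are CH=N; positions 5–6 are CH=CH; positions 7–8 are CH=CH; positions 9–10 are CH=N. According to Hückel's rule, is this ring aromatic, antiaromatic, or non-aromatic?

The p orbitals form a continuous loop: each doubly-bonded ring atom is sp² with one p-orbital electron; each sp² =N– keeps its lone pair in-plane and puts one electron into the π system. The ring is fully conjugated.
Adding the contributions, 5 × 2 = 10 from the 5 double-bond units.
Since 10 = 4·2 + 2, the ring meets the 4n+2 criterion.

Aromatic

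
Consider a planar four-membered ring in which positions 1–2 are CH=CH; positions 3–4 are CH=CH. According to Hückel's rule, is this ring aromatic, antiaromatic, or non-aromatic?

Antiaromatic

Every ring atom contributes a p orbital perpendicular to the ring (the double-bond atoms are sp², each contributing one p electron), so the π system is cyclic and fully conjugated.
Tallying contributions gives 2 × 2 = 4 from the 2 double-bond units.
With 4 = 4·1 π electrons, Hückel's rule classifies the planar ring as antiaromatic.
(This ring is cyclobutadiene.)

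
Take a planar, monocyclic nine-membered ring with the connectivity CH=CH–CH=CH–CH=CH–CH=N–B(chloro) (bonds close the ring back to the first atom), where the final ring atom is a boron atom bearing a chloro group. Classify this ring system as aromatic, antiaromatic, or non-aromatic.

Check conjugation: every atom in a ring double bond is sp² and brings one electron to the p orbital; each =N– nitrogen is pyridine-type (lone pair in the sp² plane, one electron in the p orbital); the boron has an empty p orbital — every position has a p orbital, so the cyclic π system is continuous.
π-electron count: 4 × 2 = 8 from the double-bond units + 0 from the B(chloro) atom = 8.
8 = 4(2); a planar, fully conjugated 4n system is antiaromatic.

Antiaromatic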